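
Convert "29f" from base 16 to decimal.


Input: "29f" in base 16
Positional expansion:
  Digit '2' (value 2) x 16^2 = 512
  Digit '9' (value 9) x 16^1 = 144
  Digit 'f' (value 15) x 16^0 = 15
Sum = 671

671


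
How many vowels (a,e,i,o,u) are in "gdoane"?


Input: gdoane
Checking each character:
  'g' at position 0: consonant
  'd' at position 1: consonant
  'o' at position 2: vowel (running total: 1)
  'a' at position 3: vowel (running total: 2)
  'n' at position 4: consonant
  'e' at position 5: vowel (running total: 3)
Total vowels: 3

3


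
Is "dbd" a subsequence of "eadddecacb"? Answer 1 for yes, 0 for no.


Check if "dbd" is a subsequence of "eadddecacb"
Greedy scan:
  Position 0 ('e'): no match needed
  Position 1 ('a'): no match needed
  Position 2 ('d'): matches sub[0] = 'd'
  Position 3 ('d'): no match needed
  Position 4 ('d'): no match needed
  Position 5 ('e'): no match needed
  Position 6 ('c'): no match needed
  Position 7 ('a'): no match needed
  Position 8 ('c'): no match needed
  Position 9 ('b'): matches sub[1] = 'b'
Only matched 2/3 characters => not a subsequence

0


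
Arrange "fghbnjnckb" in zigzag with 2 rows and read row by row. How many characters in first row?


Zigzag "fghbnjnckb" into 2 rows:
Placing characters:
  'f' => row 0
  'g' => row 1
  'h' => row 0
  'b' => row 1
  'n' => row 0
  'j' => row 1
  'n' => row 0
  'c' => row 1
  'k' => row 0
  'b' => row 1
Rows:
  Row 0: "fhnnk"
  Row 1: "gbjcb"
First row length: 5

5


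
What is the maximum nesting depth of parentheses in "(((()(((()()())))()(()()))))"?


Input: "(((()(((()()())))()(()()))))"
Tracking depth:
  Position 0 '(': depth becomes 1
  Position 1 '(': depth becomes 2
  Position 2 '(': depth becomes 3
  Position 3 '(': depth becomes 4
  Position 4 ')': depth becomes 3
  Position 5 '(': depth becomes 4
  Position 6 '(': depth becomes 5
  Position 7 '(': depth becomes 6
  Position 8 '(': depth becomes 7
  Position 9 ')': depth becomes 6
  Position 10 '(': depth becomes 7
  Position 11 ')': depth becomes 6
  Position 12 '(': depth becomes 7
  Position 13 ')': depth becomes 6
  Position 14 ')': depth becomes 5
  Position 15 ')': depth becomes 4
  Position 16 ')': depth becomes 3
  Position 17 '(': depth becomes 4
  Position 18 ')': depth becomes 3
  Position 19 '(': depth becomes 4
  Position 20 '(': depth becomes 5
  Position 21 ')': depth becomes 4
  Position 22 '(': depth becomes 5
  Position 23 ')': depth becomes 4
  Position 24 ')': depth becomes 3
  Position 25 ')': depth becomes 2
  Position 26 ')': depth becomes 1
  Position 27 ')': depth becomes 0
Maximum depth reached: 7

7


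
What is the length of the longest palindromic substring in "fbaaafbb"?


Input: "fbaaafbb"
Checking substrings for palindromes:
  [2:5] "aaa" (len 3) => palindrome
  [2:4] "aa" (len 2) => palindrome
  [3:5] "aa" (len 2) => palindrome
  [6:8] "bb" (len 2) => palindrome
Longest palindromic substring: "aaa" with length 3

3


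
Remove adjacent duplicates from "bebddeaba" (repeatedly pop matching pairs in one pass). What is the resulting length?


Input: bebddeaba
Stack-based adjacent duplicate removal:
  Read 'b': push. Stack: b
  Read 'e': push. Stack: be
  Read 'b': push. Stack: beb
  Read 'd': push. Stack: bebd
  Read 'd': matches stack top 'd' => pop. Stack: beb
  Read 'e': push. Stack: bebe
  Read 'a': push. Stack: bebea
  Read 'b': push. Stack: bebeab
  Read 'a': push. Stack: bebeaba
Final stack: "bebeaba" (length 7)

7


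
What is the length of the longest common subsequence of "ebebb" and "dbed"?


LCS of "ebebb" and "dbed"
DP table:
           d    b    e    d
      0    0    0    0    0
  e   0    0    0    1    1
  b   0    0    1    1    1
  e   0    0    1    2    2
  b   0    0    1    2    2
  b   0    0    1    2    2
LCS length = dp[5][4] = 2

2


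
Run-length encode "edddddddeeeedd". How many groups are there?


Input: edddddddeeeedd
Scanning for consecutive runs:
  Group 1: 'e' x 1 (positions 0-0)
  Group 2: 'd' x 7 (positions 1-7)
  Group 3: 'e' x 4 (positions 8-11)
  Group 4: 'd' x 2 (positions 12-13)
Total groups: 4

4


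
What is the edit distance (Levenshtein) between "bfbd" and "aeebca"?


Computing edit distance: "bfbd" -> "aeebca"
DP table:
           a    e    e    b    c    a
      0    1    2    3    4    5    6
  b   1    1    2    3    3    4    5
  f   2    2    2    3    4    4    5
  b   3    3    3    3    3    4    5
  d   4    4    4    4    4    4    5
Edit distance = dp[4][6] = 5

5


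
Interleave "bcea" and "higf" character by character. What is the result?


Interleaving "bcea" and "higf":
  Position 0: 'b' from first, 'h' from second => "bh"
  Position 1: 'c' from first, 'i' from second => "ci"
  Position 2: 'e' from first, 'g' from second => "eg"
  Position 3: 'a' from first, 'f' from second => "af"
Result: bhciegaf

bhciegaf


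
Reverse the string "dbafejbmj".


Input: dbafejbmj
Reading characters right to left:
  Position 8: 'j'
  Position 7: 'm'
  Position 6: 'b'
  Position 5: 'j'
  Position 4: 'e'
  Position 3: 'f'
  Position 2: 'a'
  Position 1: 'b'
  Position 0: 'd'
Reversed: jmbjefabd

jmbjefabd


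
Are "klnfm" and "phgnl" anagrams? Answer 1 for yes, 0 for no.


Strings: "klnfm", "phgnl"
Sorted first:  fklmn
Sorted second: ghlnp
Differ at position 0: 'f' vs 'g' => not anagrams

0


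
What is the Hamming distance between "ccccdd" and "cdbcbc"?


Comparing "ccccdd" and "cdbcbc" position by position:
  Position 0: 'c' vs 'c' => same
  Position 1: 'c' vs 'd' => differ
  Position 2: 'c' vs 'b' => differ
  Position 3: 'c' vs 'c' => same
  Position 4: 'd' vs 'b' => differ
  Position 5: 'd' vs 'c' => differ
Total differences (Hamming distance): 4

4


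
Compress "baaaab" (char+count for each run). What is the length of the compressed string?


Input: baaaab
Runs:
  'b' x 1 => "b1"
  'a' x 4 => "a4"
  'b' x 1 => "b1"
Compressed: "b1a4b1"
Compressed length: 6

6


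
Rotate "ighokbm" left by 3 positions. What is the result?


Input: "ighokbm", rotate left by 3
First 3 characters: "igh"
Remaining characters: "okbm"
Concatenate remaining + first: "okbm" + "igh" = "okbmigh"

okbmigh


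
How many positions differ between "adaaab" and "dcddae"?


Comparing "adaaab" and "dcddae" position by position:
  Position 0: 'a' vs 'd' => DIFFER
  Position 1: 'd' vs 'c' => DIFFER
  Position 2: 'a' vs 'd' => DIFFER
  Position 3: 'a' vs 'd' => DIFFER
  Position 4: 'a' vs 'a' => same
  Position 5: 'b' vs 'e' => DIFFER
Positions that differ: 5

5


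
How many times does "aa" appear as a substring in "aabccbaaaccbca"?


Searching for "aa" in "aabccbaaaccbca"
Scanning each position:
  Position 0: "aa" => MATCH
  Position 1: "ab" => no
  Position 2: "bc" => no
  Position 3: "cc" => no
  Position 4: "cb" => no
  Position 5: "ba" => no
  Position 6: "aa" => MATCH
  Position 7: "aa" => MATCH
  Position 8: "ac" => no
  Position 9: "cc" => no
  Position 10: "cb" => no
  Position 11: "bc" => no
  Position 12: "ca" => no
Total occurrences: 3

3


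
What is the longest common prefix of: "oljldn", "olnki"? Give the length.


Words: oljldn, olnki
  Position 0: all 'o' => match
  Position 1: all 'l' => match
  Position 2: ('j', 'n') => mismatch, stop
LCP = "ol" (length 2)

2


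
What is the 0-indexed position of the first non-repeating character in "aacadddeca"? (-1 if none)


Input: aacadddeca
Character frequencies:
  'a': 4
  'c': 2
  'd': 3
  'e': 1
Scanning left to right for freq == 1:
  Position 0 ('a'): freq=4, skip
  Position 1 ('a'): freq=4, skip
  Position 2 ('c'): freq=2, skip
  Position 3 ('a'): freq=4, skip
  Position 4 ('d'): freq=3, skip
  Position 5 ('d'): freq=3, skip
  Position 6 ('d'): freq=3, skip
  Position 7 ('e'): unique! => answer = 7

7


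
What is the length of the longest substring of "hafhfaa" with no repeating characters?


Input: "hafhfaa"
Sliding window (track last position of each char):
  Position 0 ('h'): window [0,0] length 1 -- new best
  Position 1 ('a'): window [0,1] length 2 -- new best
  Position 2 ('f'): window [0,2] length 3 -- new best
  Position 3 ('h'): repeat (last at 0), move window start to 1
  Position 3 ('h'): window [1,3] length 3
  Position 4 ('f'): repeat (last at 2), move window start to 3
  Position 4 ('f'): window [3,4] length 2
  Position 5 ('a'): window [3,5] length 3
  Position 6 ('a'): repeat (last at 5), move window start to 6
  Position 6 ('a'): window [6,6] length 1
Longest substring with no repeats: "haf" with length 3

3


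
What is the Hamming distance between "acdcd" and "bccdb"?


Comparing "acdcd" and "bccdb" position by position:
  Position 0: 'a' vs 'b' => differ
  Position 1: 'c' vs 'c' => same
  Position 2: 'd' vs 'c' => differ
  Position 3: 'c' vs 'd' => differ
  Position 4: 'd' vs 'b' => differ
Total differences (Hamming distance): 4

4


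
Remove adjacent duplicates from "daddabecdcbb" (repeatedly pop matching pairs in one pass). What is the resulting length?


Input: daddabecdcbb
Stack-based adjacent duplicate removal:
  Read 'd': push. Stack: d
  Read 'a': push. Stack: da
  Read 'd': push. Stack: dad
  Read 'd': matches stack top 'd' => pop. Stack: da
  Read 'a': matches stack top 'a' => pop. Stack: d
  Read 'b': push. Stack: db
  Read 'e': push. Stack: dbe
  Read 'c': push. Stack: dbec
  Read 'd': push. Stack: dbecd
  Read 'c': push. Stack: dbecdc
  Read 'b': push. Stack: dbecdcb
  Read 'b': matches stack top 'b' => pop. Stack: dbecdc
Final stack: "dbecdc" (length 6)

6


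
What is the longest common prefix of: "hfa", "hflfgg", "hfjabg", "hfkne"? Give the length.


Words: hfa, hflfgg, hfjabg, hfkne
  Position 0: all 'h' => match
  Position 1: all 'f' => match
  Position 2: ('a', 'l', 'j', 'k') => mismatch, stop
LCP = "hf" (length 2)

2


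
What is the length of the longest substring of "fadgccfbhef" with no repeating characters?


Input: "fadgccfbhef"
Sliding window (track last position of each char):
  Position 0 ('f'): window [0,0] length 1 -- new best
  Position 1 ('a'): window [0,1] length 2 -- new best
  Position 2 ('d'): window [0,2] length 3 -- new best
  Position 3 ('g'): window [0,3] length 4 -- new best
  Position 4 ('c'): window [0,4] length 5 -- new best
  Position 5 ('c'): repeat (last at 4), move window start to 5
  Position 5 ('c'): window [5,5] length 1
  Position 6 ('f'): window [5,6] length 2
  Position 7 ('b'): window [5,7] length 3
  Position 8 ('h'): window [5,8] length 4
  Position 9 ('e'): window [5,9] length 5
  Position 10 ('f'): repeat (last at 6), move window start to 7
  Position 10 ('f'): window [7,10] length 4
Longest substring with no repeats: "fadgc" with length 5

5


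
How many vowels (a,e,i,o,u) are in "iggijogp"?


Input: iggijogp
Checking each character:
  'i' at position 0: vowel (running total: 1)
  'g' at position 1: consonant
  'g' at position 2: consonant
  'i' at position 3: vowel (running total: 2)
  'j' at position 4: consonant
  'o' at position 5: vowel (running total: 3)
  'g' at position 6: consonant
  'p' at position 7: consonant
Total vowels: 3

3


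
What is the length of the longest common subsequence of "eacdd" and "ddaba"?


LCS of "eacdd" and "ddaba"
DP table:
           d    d    a    b    a
      0    0    0    0    0    0
  e   0    0    0    0    0    0
  a   0    0    0    1    1    1
  c   0    0    0    1    1    1
  d   0    1    1    1    1    1
  d   0    1    2    2    2    2
LCS length = dp[5][5] = 2

2


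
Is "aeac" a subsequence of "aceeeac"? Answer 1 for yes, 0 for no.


Check if "aeac" is a subsequence of "aceeeac"
Greedy scan:
  Position 0 ('a'): matches sub[0] = 'a'
  Position 1 ('c'): no match needed
  Position 2 ('e'): matches sub[1] = 'e'
  Position 3 ('e'): no match needed
  Position 4 ('e'): no match needed
  Position 5 ('a'): matches sub[2] = 'a'
  Position 6 ('c'): matches sub[3] = 'c'
All 4 characters matched => is a subsequence

1


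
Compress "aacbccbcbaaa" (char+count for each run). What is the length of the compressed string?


Input: aacbccbcbaaa
Runs:
  'a' x 2 => "a2"
  'c' x 1 => "c1"
  'b' x 1 => "b1"
  'c' x 2 => "c2"
  'b' x 1 => "b1"
  'c' x 1 => "c1"
  'b' x 1 => "b1"
  'a' x 3 => "a3"
Compressed: "a2c1b1c2b1c1b1a3"
Compressed length: 16

16


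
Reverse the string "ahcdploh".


Input: ahcdploh
Reading characters right to left:
  Position 7: 'h'
  Position 6: 'o'
  Position 5: 'l'
  Position 4: 'p'
  Position 3: 'd'
  Position 2: 'c'
  Position 1: 'h'
  Position 0: 'a'
Reversed: holpdcha

holpdcha


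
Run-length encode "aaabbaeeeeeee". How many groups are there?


Input: aaabbaeeeeeee
Scanning for consecutive runs:
  Group 1: 'a' x 3 (positions 0-2)
  Group 2: 'b' x 2 (positions 3-4)
  Group 3: 'a' x 1 (positions 5-5)
  Group 4: 'e' x 7 (positions 6-12)
Total groups: 4

4


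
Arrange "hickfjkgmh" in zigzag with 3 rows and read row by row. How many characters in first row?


Zigzag "hickfjkgmh" into 3 rows:
Placing characters:
  'h' => row 0
  'i' => row 1
  'c' => row 2
  'k' => row 1
  'f' => row 0
  'j' => row 1
  'k' => row 2
  'g' => row 1
  'm' => row 0
  'h' => row 1
Rows:
  Row 0: "hfm"
  Row 1: "ikjgh"
  Row 2: "ck"
First row length: 3

3


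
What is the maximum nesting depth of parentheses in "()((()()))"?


Input: "()((()()))"
Tracking depth:
  Position 0 '(': depth becomes 1
  Position 1 ')': depth becomes 0
  Position 2 '(': depth becomes 1
  Position 3 '(': depth becomes 2
  Position 4 '(': depth becomes 3
  Position 5 ')': depth becomes 2
  Position 6 '(': depth becomes 3
  Position 7 ')': depth becomes 2
  Position 8 ')': depth becomes 1
  Position 9 ')': depth becomes 0
Maximum depth reached: 3

3


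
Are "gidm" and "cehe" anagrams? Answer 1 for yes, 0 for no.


Strings: "gidm", "cehe"
Sorted first:  dgim
Sorted second: ceeh
Differ at position 0: 'd' vs 'c' => not anagrams

0


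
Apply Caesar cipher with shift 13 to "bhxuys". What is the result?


Caesar cipher: shift "bhxuys" by 13
  'b' (pos 1) + 13 = pos 14 = 'o'
  'h' (pos 7) + 13 = pos 20 = 'u'
  'x' (pos 23) + 13 = pos 10 = 'k'
  'u' (pos 20) + 13 = pos 7 = 'h'
  'y' (pos 24) + 13 = pos 11 = 'l'
  's' (pos 18) + 13 = pos 5 = 'f'
Result: oukhlf

oukhlf


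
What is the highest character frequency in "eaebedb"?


Input: eaebedb
Character counts:
  'a': 1
  'b': 2
  'd': 1
  'e': 3
Maximum frequency: 3

3


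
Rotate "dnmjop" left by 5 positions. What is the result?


Input: "dnmjop", rotate left by 5
First 5 characters: "dnmjo"
Remaining characters: "p"
Concatenate remaining + first: "p" + "dnmjo" = "pdnmjo"

pdnmjo


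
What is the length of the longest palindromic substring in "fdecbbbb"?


Input: "fdecbbbb"
Checking substrings for palindromes:
  [4:8] "bbbb" (len 4) => palindrome
  [4:7] "bbb" (len 3) => palindrome
  [5:8] "bbb" (len 3) => palindrome
  [4:6] "bb" (len 2) => palindrome
  [5:7] "bb" (len 2) => palindrome
  [6:8] "bb" (len 2) => palindrome
Longest palindromic substring: "bbbb" with length 4

4


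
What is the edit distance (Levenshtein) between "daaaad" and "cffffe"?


Computing edit distance: "daaaad" -> "cffffe"
DP table:
           c    f    f    f    f    e
      0    1    2    3    4    5    6
  d   1    1    2    3    4    5    6
  a   2    2    2    3    4    5    6
  a   3    3    3    3    4    5    6
  a   4    4    4    4    4    5    6
  a   5    5    5    5    5    5    6
  d   6    6    6    6    6    6    6
Edit distance = dp[6][6] = 6

6


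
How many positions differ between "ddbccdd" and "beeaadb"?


Comparing "ddbccdd" and "beeaadb" position by position:
  Position 0: 'd' vs 'b' => DIFFER
  Position 1: 'd' vs 'e' => DIFFER
  Position 2: 'b' vs 'e' => DIFFER
  Position 3: 'c' vs 'a' => DIFFER
  Position 4: 'c' vs 'a' => DIFFER
  Position 5: 'd' vs 'd' => same
  Position 6: 'd' vs 'b' => DIFFER
Positions that differ: 6

6


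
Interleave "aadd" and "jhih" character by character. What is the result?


Interleaving "aadd" and "jhih":
  Position 0: 'a' from first, 'j' from second => "aj"
  Position 1: 'a' from first, 'h' from second => "ah"
  Position 2: 'd' from first, 'i' from second => "di"
  Position 3: 'd' from first, 'h' from second => "dh"
Result: ajahdidh

ajahdidh


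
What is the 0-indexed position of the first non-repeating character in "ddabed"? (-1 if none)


Input: ddabed
Character frequencies:
  'a': 1
  'b': 1
  'd': 3
  'e': 1
Scanning left to right for freq == 1:
  Position 0 ('d'): freq=3, skip
  Position 1 ('d'): freq=3, skip
  Position 2 ('a'): unique! => answer = 2

2


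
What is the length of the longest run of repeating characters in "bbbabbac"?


Input: "bbbabbac"
Scanning for longest run:
  Position 1 ('b'): continues run of 'b', length=2
  Position 2 ('b'): continues run of 'b', length=3
  Position 3 ('a'): new char, reset run to 1
  Position 4 ('b'): new char, reset run to 1
  Position 5 ('b'): continues run of 'b', length=2
  Position 6 ('a'): new char, reset run to 1
  Position 7 ('c'): new char, reset run to 1
Longest run: 'b' with length 3

3


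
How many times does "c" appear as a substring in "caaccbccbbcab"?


Searching for "c" in "caaccbccbbcab"
Scanning each position:
  Position 0: "c" => MATCH
  Position 1: "a" => no
  Position 2: "a" => no
  Position 3: "c" => MATCH
  Position 4: "c" => MATCH
  Position 5: "b" => no
  Position 6: "c" => MATCH
  Position 7: "c" => MATCH
  Position 8: "b" => no
  Position 9: "b" => no
  Position 10: "c" => MATCH
  Position 11: "a" => no
  Position 12: "b" => no
Total occurrences: 6

6


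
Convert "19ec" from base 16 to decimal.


Input: "19ec" in base 16
Positional expansion:
  Digit '1' (value 1) x 16^3 = 4096
  Digit '9' (value 9) x 16^2 = 2304
  Digit 'e' (value 14) x 16^1 = 224
  Digit 'c' (value 12) x 16^0 = 12
Sum = 6636

6636


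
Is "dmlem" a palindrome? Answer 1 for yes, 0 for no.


Input: dmlem
Reversed: melmd
  Compare pos 0 ('d') with pos 4 ('m'): MISMATCH
  Compare pos 1 ('m') with pos 3 ('e'): MISMATCH
Result: not a palindrome

0


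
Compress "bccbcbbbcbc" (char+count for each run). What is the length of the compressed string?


Input: bccbcbbbcbc
Runs:
  'b' x 1 => "b1"
  'c' x 2 => "c2"
  'b' x 1 => "b1"
  'c' x 1 => "c1"
  'b' x 3 => "b3"
  'c' x 1 => "c1"
  'b' x 1 => "b1"
  'c' x 1 => "c1"
Compressed: "b1c2b1c1b3c1b1c1"
Compressed length: 16

16


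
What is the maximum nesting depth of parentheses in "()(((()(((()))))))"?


Input: "()(((()(((()))))))"
Tracking depth:
  Position 0 '(': depth becomes 1
  Position 1 ')': depth becomes 0
  Position 2 '(': depth becomes 1
  Position 3 '(': depth becomes 2
  Position 4 '(': depth becomes 3
  Position 5 '(': depth becomes 4
  Position 6 ')': depth becomes 3
  Position 7 '(': depth becomes 4
  Position 8 '(': depth becomes 5
  Position 9 '(': depth becomes 6
  Position 10 '(': depth becomes 7
  Position 11 ')': depth becomes 6
  Position 12 ')': depth becomes 5
  Position 13 ')': depth becomes 4
  Position 14 ')': depth becomes 3
  Position 15 ')': depth becomes 2
  Position 16 ')': depth becomes 1
  Position 17 ')': depth becomes 0
Maximum depth reached: 7

7


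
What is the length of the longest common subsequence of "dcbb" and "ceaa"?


LCS of "dcbb" and "ceaa"
DP table:
           c    e    a    a
      0    0    0    0    0
  d   0    0    0    0    0
  c   0    1    1    1    1
  b   0    1    1    1    1
  b   0    1    1    1    1
LCS length = dp[4][4] = 1

1


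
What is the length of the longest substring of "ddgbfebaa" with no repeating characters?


Input: "ddgbfebaa"
Sliding window (track last position of each char):
  Position 0 ('d'): window [0,0] length 1 -- new best
  Position 1 ('d'): repeat (last at 0), move window start to 1
  Position 1 ('d'): window [1,1] length 1
  Position 2 ('g'): window [1,2] length 2 -- new best
  Position 3 ('b'): window [1,3] length 3 -- new best
  Position 4 ('f'): window [1,4] length 4 -- new best
  Position 5 ('e'): window [1,5] length 5 -- new best
  Position 6 ('b'): repeat (last at 3), move window start to 4
  Position 6 ('b'): window [4,6] length 3
  Position 7 ('a'): window [4,7] length 4
  Position 8 ('a'): repeat (last at 7), move window start to 8
  Position 8 ('a'): window [8,8] length 1
Longest substring with no repeats: "dgbfe" with length 5

5


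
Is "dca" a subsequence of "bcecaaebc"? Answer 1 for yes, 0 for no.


Check if "dca" is a subsequence of "bcecaaebc"
Greedy scan:
  Position 0 ('b'): no match needed
  Position 1 ('c'): no match needed
  Position 2 ('e'): no match needed
  Position 3 ('c'): no match needed
  Position 4 ('a'): no match needed
  Position 5 ('a'): no match needed
  Position 6 ('e'): no match needed
  Position 7 ('b'): no match needed
  Position 8 ('c'): no match needed
Only matched 0/3 characters => not a subsequence

0


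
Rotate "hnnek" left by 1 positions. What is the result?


Input: "hnnek", rotate left by 1
First 1 characters: "h"
Remaining characters: "nnek"
Concatenate remaining + first: "nnek" + "h" = "nnekh"

nnekh


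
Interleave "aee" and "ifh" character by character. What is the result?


Interleaving "aee" and "ifh":
  Position 0: 'a' from first, 'i' from second => "ai"
  Position 1: 'e' from first, 'f' from second => "ef"
  Position 2: 'e' from first, 'h' from second => "eh"
Result: aiefeh

aiefeh


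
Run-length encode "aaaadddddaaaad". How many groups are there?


Input: aaaadddddaaaad
Scanning for consecutive runs:
  Group 1: 'a' x 4 (positions 0-3)
  Group 2: 'd' x 5 (positions 4-8)
  Group 3: 'a' x 4 (positions 9-12)
  Group 4: 'd' x 1 (positions 13-13)
Total groups: 4

4


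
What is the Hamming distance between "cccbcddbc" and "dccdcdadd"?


Comparing "cccbcddbc" and "dccdcdadd" position by position:
  Position 0: 'c' vs 'd' => differ
  Position 1: 'c' vs 'c' => same
  Position 2: 'c' vs 'c' => same
  Position 3: 'b' vs 'd' => differ
  Position 4: 'c' vs 'c' => same
  Position 5: 'd' vs 'd' => same
  Position 6: 'd' vs 'a' => differ
  Position 7: 'b' vs 'd' => differ
  Position 8: 'c' vs 'd' => differ
Total differences (Hamming distance): 5

5


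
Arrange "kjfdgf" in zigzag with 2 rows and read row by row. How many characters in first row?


Zigzag "kjfdgf" into 2 rows:
Placing characters:
  'k' => row 0
  'j' => row 1
  'f' => row 0
  'd' => row 1
  'g' => row 0
  'f' => row 1
Rows:
  Row 0: "kfg"
  Row 1: "jdf"
First row length: 3

3


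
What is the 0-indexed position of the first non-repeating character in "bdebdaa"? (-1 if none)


Input: bdebdaa
Character frequencies:
  'a': 2
  'b': 2
  'd': 2
  'e': 1
Scanning left to right for freq == 1:
  Position 0 ('b'): freq=2, skip
  Position 1 ('d'): freq=2, skip
  Position 2 ('e'): unique! => answer = 2

2


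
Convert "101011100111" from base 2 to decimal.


Input: "101011100111" in base 2
Positional expansion:
  Digit '1' (value 1) x 2^11 = 2048
  Digit '0' (value 0) x 2^10 = 0
  Digit '1' (value 1) x 2^9 = 512
  Digit '0' (value 0) x 2^8 = 0
  Digit '1' (value 1) x 2^7 = 128
  Digit '1' (value 1) x 2^6 = 64
  Digit '1' (value 1) x 2^5 = 32
  Digit '0' (value 0) x 2^4 = 0
  Digit '0' (value 0) x 2^3 = 0
  Digit '1' (value 1) x 2^2 = 4
  Digit '1' (value 1) x 2^1 = 2
  Digit '1' (value 1) x 2^0 = 1
Sum = 2791

2791


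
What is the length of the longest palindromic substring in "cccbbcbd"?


Input: "cccbbcbd"
Checking substrings for palindromes:
  [2:6] "cbbc" (len 4) => palindrome
  [0:3] "ccc" (len 3) => palindrome
  [4:7] "bcb" (len 3) => palindrome
  [0:2] "cc" (len 2) => palindrome
  [1:3] "cc" (len 2) => palindrome
  [3:5] "bb" (len 2) => palindrome
Longest palindromic substring: "cbbc" with length 4

4


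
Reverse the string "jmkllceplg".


Input: jmkllceplg
Reading characters right to left:
  Position 9: 'g'
  Position 8: 'l'
  Position 7: 'p'
  Position 6: 'e'
  Position 5: 'c'
  Position 4: 'l'
  Position 3: 'l'
  Position 2: 'k'
  Position 1: 'm'
  Position 0: 'j'
Reversed: glpecllkmj

glpecllkmj


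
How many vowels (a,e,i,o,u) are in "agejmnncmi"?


Input: agejmnncmi
Checking each character:
  'a' at position 0: vowel (running total: 1)
  'g' at position 1: consonant
  'e' at position 2: vowel (running total: 2)
  'j' at position 3: consonant
  'm' at position 4: consonant
  'n' at position 5: consonant
  'n' at position 6: consonant
  'c' at position 7: consonant
  'm' at position 8: consonant
  'i' at position 9: vowel (running total: 3)
Total vowels: 3

3


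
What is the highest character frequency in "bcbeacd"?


Input: bcbeacd
Character counts:
  'a': 1
  'b': 2
  'c': 2
  'd': 1
  'e': 1
Maximum frequency: 2

2


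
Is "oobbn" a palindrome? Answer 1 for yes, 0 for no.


Input: oobbn
Reversed: nbboo
  Compare pos 0 ('o') with pos 4 ('n'): MISMATCH
  Compare pos 1 ('o') with pos 3 ('b'): MISMATCH
Result: not a palindrome

0


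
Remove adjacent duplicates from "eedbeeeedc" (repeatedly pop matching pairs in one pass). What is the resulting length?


Input: eedbeeeedc
Stack-based adjacent duplicate removal:
  Read 'e': push. Stack: e
  Read 'e': matches stack top 'e' => pop. Stack: (empty)
  Read 'd': push. Stack: d
  Read 'b': push. Stack: db
  Read 'e': push. Stack: dbe
  Read 'e': matches stack top 'e' => pop. Stack: db
  Read 'e': push. Stack: dbe
  Read 'e': matches stack top 'e' => pop. Stack: db
  Read 'd': push. Stack: dbd
  Read 'c': push. Stack: dbdc
Final stack: "dbdc" (length 4)

4


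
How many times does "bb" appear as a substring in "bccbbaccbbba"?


Searching for "bb" in "bccbbaccbbba"
Scanning each position:
  Position 0: "bc" => no
  Position 1: "cc" => no
  Position 2: "cb" => no
  Position 3: "bb" => MATCH
  Position 4: "ba" => no
  Position 5: "ac" => no
  Position 6: "cc" => no
  Position 7: "cb" => no
  Position 8: "bb" => MATCH
  Position 9: "bb" => MATCH
  Position 10: "ba" => no
Total occurrences: 3

3


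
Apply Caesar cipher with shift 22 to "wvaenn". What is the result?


Caesar cipher: shift "wvaenn" by 22
  'w' (pos 22) + 22 = pos 18 = 's'
  'v' (pos 21) + 22 = pos 17 = 'r'
  'a' (pos 0) + 22 = pos 22 = 'w'
  'e' (pos 4) + 22 = pos 0 = 'a'
  'n' (pos 13) + 22 = pos 9 = 'j'
  'n' (pos 13) + 22 = pos 9 = 'j'
Result: srwajj

srwajj


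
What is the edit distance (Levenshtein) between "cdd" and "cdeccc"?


Computing edit distance: "cdd" -> "cdeccc"
DP table:
           c    d    e    c    c    c
      0    1    2    3    4    5    6
  c   1    0    1    2    3    4    5
  d   2    1    0    1    2    3    4
  d   3    2    1    1    2    3    4
Edit distance = dp[3][6] = 4

4


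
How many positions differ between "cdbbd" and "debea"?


Comparing "cdbbd" and "debea" position by position:
  Position 0: 'c' vs 'd' => DIFFER
  Position 1: 'd' vs 'e' => DIFFER
  Position 2: 'b' vs 'b' => same
  Position 3: 'b' vs 'e' => DIFFER
  Position 4: 'd' vs 'a' => DIFFER
Positions that differ: 4

4


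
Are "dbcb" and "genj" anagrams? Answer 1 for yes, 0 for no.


Strings: "dbcb", "genj"
Sorted first:  bbcd
Sorted second: egjn
Differ at position 0: 'b' vs 'e' => not anagrams

0


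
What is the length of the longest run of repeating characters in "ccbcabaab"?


Input: "ccbcabaab"
Scanning for longest run:
  Position 1 ('c'): continues run of 'c', length=2
  Position 2 ('b'): new char, reset run to 1
  Position 3 ('c'): new char, reset run to 1
  Position 4 ('a'): new char, reset run to 1
  Position 5 ('b'): new char, reset run to 1
  Position 6 ('a'): new char, reset run to 1
  Position 7 ('a'): continues run of 'a', length=2
  Position 8 ('b'): new char, reset run to 1
Longest run: 'c' with length 2

2


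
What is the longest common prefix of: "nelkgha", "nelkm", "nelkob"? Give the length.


Words: nelkgha, nelkm, nelkob
  Position 0: all 'n' => match
  Position 1: all 'e' => match
  Position 2: all 'l' => match
  Position 3: all 'k' => match
  Position 4: ('g', 'm', 'o') => mismatch, stop
LCP = "nelk" (length 4)

4


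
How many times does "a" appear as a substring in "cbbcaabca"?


Searching for "a" in "cbbcaabca"
Scanning each position:
  Position 0: "c" => no
  Position 1: "b" => no
  Position 2: "b" => no
  Position 3: "c" => no
  Position 4: "a" => MATCH
  Position 5: "a" => MATCH
  Position 6: "b" => no
  Position 7: "c" => no
  Position 8: "a" => MATCH
Total occurrences: 3

3


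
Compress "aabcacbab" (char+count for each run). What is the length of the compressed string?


Input: aabcacbab
Runs:
  'a' x 2 => "a2"
  'b' x 1 => "b1"
  'c' x 1 => "c1"
  'a' x 1 => "a1"
  'c' x 1 => "c1"
  'b' x 1 => "b1"
  'a' x 1 => "a1"
  'b' x 1 => "b1"
Compressed: "a2b1c1a1c1b1a1b1"
Compressed length: 16

16


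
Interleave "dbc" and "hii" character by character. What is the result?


Interleaving "dbc" and "hii":
  Position 0: 'd' from first, 'h' from second => "dh"
  Position 1: 'b' from first, 'i' from second => "bi"
  Position 2: 'c' from first, 'i' from second => "ci"
Result: dhbici

dhbici


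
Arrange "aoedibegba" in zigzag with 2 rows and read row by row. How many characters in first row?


Zigzag "aoedibegba" into 2 rows:
Placing characters:
  'a' => row 0
  'o' => row 1
  'e' => row 0
  'd' => row 1
  'i' => row 0
  'b' => row 1
  'e' => row 0
  'g' => row 1
  'b' => row 0
  'a' => row 1
Rows:
  Row 0: "aeieb"
  Row 1: "odbga"
First row length: 5

5


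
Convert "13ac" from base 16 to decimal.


Input: "13ac" in base 16
Positional expansion:
  Digit '1' (value 1) x 16^3 = 4096
  Digit '3' (value 3) x 16^2 = 768
  Digit 'a' (value 10) x 16^1 = 160
  Digit 'c' (value 12) x 16^0 = 12
Sum = 5036

5036


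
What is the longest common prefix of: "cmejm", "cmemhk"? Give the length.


Words: cmejm, cmemhk
  Position 0: all 'c' => match
  Position 1: all 'm' => match
  Position 2: all 'e' => match
  Position 3: ('j', 'm') => mismatch, stop
LCP = "cme" (length 3)

3


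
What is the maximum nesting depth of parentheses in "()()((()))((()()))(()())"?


Input: "()()((()))((()()))(()())"
Tracking depth:
  Position 0 '(': depth becomes 1
  Position 1 ')': depth becomes 0
  Position 2 '(': depth becomes 1
  Position 3 ')': depth becomes 0
  Position 4 '(': depth becomes 1
  Position 5 '(': depth becomes 2
  Position 6 '(': depth becomes 3
  Position 7 ')': depth becomes 2
  Position 8 ')': depth becomes 1
  Position 9 ')': depth becomes 0
  Position 10 '(': depth becomes 1
  Position 11 '(': depth becomes 2
  Position 12 '(': depth becomes 3
  Position 13 ')': depth becomes 2
  Position 14 '(': depth becomes 3
  Position 15 ')': depth becomes 2
  Position 16 ')': depth becomes 1
  Position 17 ')': depth becomes 0
  Position 18 '(': depth becomes 1
  Position 19 '(': depth becomes 2
  Position 20 ')': depth becomes 1
  Position 21 '(': depth becomes 2
  Position 22 ')': depth becomes 1
  Position 23 ')': depth becomes 0
Maximum depth reached: 3

3


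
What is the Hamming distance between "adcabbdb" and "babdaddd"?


Comparing "adcabbdb" and "babdaddd" position by position:
  Position 0: 'a' vs 'b' => differ
  Position 1: 'd' vs 'a' => differ
  Position 2: 'c' vs 'b' => differ
  Position 3: 'a' vs 'd' => differ
  Position 4: 'b' vs 'a' => differ
  Position 5: 'b' vs 'd' => differ
  Position 6: 'd' vs 'd' => same
  Position 7: 'b' vs 'd' => differ
Total differences (Hamming distance): 7

7


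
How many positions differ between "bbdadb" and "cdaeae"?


Comparing "bbdadb" and "cdaeae" position by position:
  Position 0: 'b' vs 'c' => DIFFER
  Position 1: 'b' vs 'd' => DIFFER
  Position 2: 'd' vs 'a' => DIFFER
  Position 3: 'a' vs 'e' => DIFFER
  Position 4: 'd' vs 'a' => DIFFER
  Position 5: 'b' vs 'e' => DIFFER
Positions that differ: 6

6


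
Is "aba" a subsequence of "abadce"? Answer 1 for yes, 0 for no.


Check if "aba" is a subsequence of "abadce"
Greedy scan:
  Position 0 ('a'): matches sub[0] = 'a'
  Position 1 ('b'): matches sub[1] = 'b'
  Position 2 ('a'): matches sub[2] = 'a'
  Position 3 ('d'): no match needed
  Position 4 ('c'): no match needed
  Position 5 ('e'): no match needed
All 3 characters matched => is a subsequence

1


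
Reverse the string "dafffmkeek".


Input: dafffmkeek
Reading characters right to left:
  Position 9: 'k'
  Position 8: 'e'
  Position 7: 'e'
  Position 6: 'k'
  Position 5: 'm'
  Position 4: 'f'
  Position 3: 'f'
  Position 2: 'f'
  Position 1: 'a'
  Position 0: 'd'
Reversed: keekmfffad

keekmfffad


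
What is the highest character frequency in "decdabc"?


Input: decdabc
Character counts:
  'a': 1
  'b': 1
  'c': 2
  'd': 2
  'e': 1
Maximum frequency: 2

2


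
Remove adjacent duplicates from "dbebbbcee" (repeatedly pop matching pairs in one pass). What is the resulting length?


Input: dbebbbcee
Stack-based adjacent duplicate removal:
  Read 'd': push. Stack: d
  Read 'b': push. Stack: db
  Read 'e': push. Stack: dbe
  Read 'b': push. Stack: dbeb
  Read 'b': matches stack top 'b' => pop. Stack: dbe
  Read 'b': push. Stack: dbeb
  Read 'c': push. Stack: dbebc
  Read 'e': push. Stack: dbebce
  Read 'e': matches stack top 'e' => pop. Stack: dbebc
Final stack: "dbebc" (length 5)

5


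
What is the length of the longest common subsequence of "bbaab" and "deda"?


LCS of "bbaab" and "deda"
DP table:
           d    e    d    a
      0    0    0    0    0
  b   0    0    0    0    0
  b   0    0    0    0    0
  a   0    0    0    0    1
  a   0    0    0    0    1
  b   0    0    0    0    1
LCS length = dp[5][4] = 1

1


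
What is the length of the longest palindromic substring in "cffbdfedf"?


Input: "cffbdfedf"
Checking substrings for palindromes:
  [1:3] "ff" (len 2) => palindrome
Longest palindromic substring: "ff" with length 2

2


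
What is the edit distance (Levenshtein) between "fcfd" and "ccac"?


Computing edit distance: "fcfd" -> "ccac"
DP table:
           c    c    a    c
      0    1    2    3    4
  f   1    1    2    3    4
  c   2    1    1    2    3
  f   3    2    2    2    3
  d   4    3    3    3    3
Edit distance = dp[4][4] = 3

3


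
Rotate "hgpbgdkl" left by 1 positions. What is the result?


Input: "hgpbgdkl", rotate left by 1
First 1 characters: "h"
Remaining characters: "gpbgdkl"
Concatenate remaining + first: "gpbgdkl" + "h" = "gpbgdklh"

gpbgdklh


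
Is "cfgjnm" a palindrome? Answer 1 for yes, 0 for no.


Input: cfgjnm
Reversed: mnjgfc
  Compare pos 0 ('c') with pos 5 ('m'): MISMATCH
  Compare pos 1 ('f') with pos 4 ('n'): MISMATCH
  Compare pos 2 ('g') with pos 3 ('j'): MISMATCH
Result: not a palindrome

0


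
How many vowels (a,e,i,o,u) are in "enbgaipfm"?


Input: enbgaipfm
Checking each character:
  'e' at position 0: vowel (running total: 1)
  'n' at position 1: consonant
  'b' at position 2: consonant
  'g' at position 3: consonant
  'a' at position 4: vowel (running total: 2)
  'i' at position 5: vowel (running total: 3)
  'p' at position 6: consonant
  'f' at position 7: consonant
  'm' at position 8: consonant
Total vowels: 3

3


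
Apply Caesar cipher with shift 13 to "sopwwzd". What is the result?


Caesar cipher: shift "sopwwzd" by 13
  's' (pos 18) + 13 = pos 5 = 'f'
  'o' (pos 14) + 13 = pos 1 = 'b'
  'p' (pos 15) + 13 = pos 2 = 'c'
  'w' (pos 22) + 13 = pos 9 = 'j'
  'w' (pos 22) + 13 = pos 9 = 'j'
  'z' (pos 25) + 13 = pos 12 = 'm'
  'd' (pos 3) + 13 = pos 16 = 'q'
Result: fbcjjmq

fbcjjmq


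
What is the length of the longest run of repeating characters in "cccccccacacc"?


Input: "cccccccacacc"
Scanning for longest run:
  Position 1 ('c'): continues run of 'c', length=2
  Position 2 ('c'): continues run of 'c', length=3
  Position 3 ('c'): continues run of 'c', length=4
  Position 4 ('c'): continues run of 'c', length=5
  Position 5 ('c'): continues run of 'c', length=6
  Position 6 ('c'): continues run of 'c', length=7
  Position 7 ('a'): new char, reset run to 1
  Position 8 ('c'): new char, reset run to 1
  Position 9 ('a'): new char, reset run to 1
  Position 10 ('c'): new char, reset run to 1
  Position 11 ('c'): continues run of 'c', length=2
Longest run: 'c' with length 7

7


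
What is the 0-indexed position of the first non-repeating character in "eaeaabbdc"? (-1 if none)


Input: eaeaabbdc
Character frequencies:
  'a': 3
  'b': 2
  'c': 1
  'd': 1
  'e': 2
Scanning left to right for freq == 1:
  Position 0 ('e'): freq=2, skip
  Position 1 ('a'): freq=3, skip
  Position 2 ('e'): freq=2, skip
  Position 3 ('a'): freq=3, skip
  Position 4 ('a'): freq=3, skip
  Position 5 ('b'): freq=2, skip
  Position 6 ('b'): freq=2, skip
  Position 7 ('d'): unique! => answer = 7

7


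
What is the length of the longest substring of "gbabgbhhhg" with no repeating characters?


Input: "gbabgbhhhg"
Sliding window (track last position of each char):
  Position 0 ('g'): window [0,0] length 1 -- new best
  Position 1 ('b'): window [0,1] length 2 -- new best
  Position 2 ('a'): window [0,2] length 3 -- new best
  Position 3 ('b'): repeat (last at 1), move window start to 2
  Position 3 ('b'): window [2,3] length 2
  Position 4 ('g'): window [2,4] length 3
  Position 5 ('b'): repeat (last at 3), move window start to 4
  Position 5 ('b'): window [4,5] length 2
  Position 6 ('h'): window [4,6] length 3
  Position 7 ('h'): repeat (last at 6), move window start to 7
  Position 7 ('h'): window [7,7] length 1
  Position 8 ('h'): repeat (last at 7), move window start to 8
  Position 8 ('h'): window [8,8] length 1
  Position 9 ('g'): window [8,9] length 2
Longest substring with no repeats: "gba" with length 3

3


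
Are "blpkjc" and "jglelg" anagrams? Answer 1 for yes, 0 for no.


Strings: "blpkjc", "jglelg"
Sorted first:  bcjklp
Sorted second: eggjll
Differ at position 0: 'b' vs 'e' => not anagrams

0


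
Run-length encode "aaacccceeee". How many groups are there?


Input: aaacccceeee
Scanning for consecutive runs:
  Group 1: 'a' x 3 (positions 0-2)
  Group 2: 'c' x 4 (positions 3-6)
  Group 3: 'e' x 4 (positions 7-10)
Total groups: 3

3


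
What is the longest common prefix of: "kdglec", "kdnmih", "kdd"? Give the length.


Words: kdglec, kdnmih, kdd
  Position 0: all 'k' => match
  Position 1: all 'd' => match
  Position 2: ('g', 'n', 'd') => mismatch, stop
LCP = "kd" (length 2)

2


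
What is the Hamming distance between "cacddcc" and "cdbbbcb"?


Comparing "cacddcc" and "cdbbbcb" position by position:
  Position 0: 'c' vs 'c' => same
  Position 1: 'a' vs 'd' => differ
  Position 2: 'c' vs 'b' => differ
  Position 3: 'd' vs 'b' => differ
  Position 4: 'd' vs 'b' => differ
  Position 5: 'c' vs 'c' => same
  Position 6: 'c' vs 'b' => differ
Total differences (Hamming distance): 5

5


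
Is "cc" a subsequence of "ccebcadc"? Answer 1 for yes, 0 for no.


Check if "cc" is a subsequence of "ccebcadc"
Greedy scan:
  Position 0 ('c'): matches sub[0] = 'c'
  Position 1 ('c'): matches sub[1] = 'c'
  Position 2 ('e'): no match needed
  Position 3 ('b'): no match needed
  Position 4 ('c'): no match needed
  Position 5 ('a'): no match needed
  Position 6 ('d'): no match needed
  Position 7 ('c'): no match needed
All 2 characters matched => is a subsequence

1


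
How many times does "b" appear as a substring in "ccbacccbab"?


Searching for "b" in "ccbacccbab"
Scanning each position:
  Position 0: "c" => no
  Position 1: "c" => no
  Position 2: "b" => MATCH
  Position 3: "a" => no
  Position 4: "c" => no
  Position 5: "c" => no
  Position 6: "c" => no
  Position 7: "b" => MATCH
  Position 8: "a" => no
  Position 9: "b" => MATCH
Total occurrences: 3

3


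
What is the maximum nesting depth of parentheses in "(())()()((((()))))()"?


Input: "(())()()((((()))))()"
Tracking depth:
  Position 0 '(': depth becomes 1
  Position 1 '(': depth becomes 2
  Position 2 ')': depth becomes 1
  Position 3 ')': depth becomes 0
  Position 4 '(': depth becomes 1
  Position 5 ')': depth becomes 0
  Position 6 '(': depth becomes 1
  Position 7 ')': depth becomes 0
  Position 8 '(': depth becomes 1
  Position 9 '(': depth becomes 2
  Position 10 '(': depth becomes 3
  Position 11 '(': depth becomes 4
  Position 12 '(': depth becomes 5
  Position 13 ')': depth becomes 4
  Position 14 ')': depth becomes 3
  Position 15 ')': depth becomes 2
  Position 16 ')': depth becomes 1
  Position 17 ')': depth becomes 0
  Position 18 '(': depth becomes 1
  Position 19 ')': depth becomes 0
Maximum depth reached: 5

5
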